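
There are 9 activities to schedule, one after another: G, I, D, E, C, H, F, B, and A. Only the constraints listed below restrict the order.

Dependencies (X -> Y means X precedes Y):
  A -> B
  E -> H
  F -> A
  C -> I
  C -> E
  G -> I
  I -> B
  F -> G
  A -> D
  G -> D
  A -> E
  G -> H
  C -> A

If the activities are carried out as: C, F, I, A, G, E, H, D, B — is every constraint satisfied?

In the proposed order, I appears before G.
But one of the constraints requires G before I, so this ordering violates it.

No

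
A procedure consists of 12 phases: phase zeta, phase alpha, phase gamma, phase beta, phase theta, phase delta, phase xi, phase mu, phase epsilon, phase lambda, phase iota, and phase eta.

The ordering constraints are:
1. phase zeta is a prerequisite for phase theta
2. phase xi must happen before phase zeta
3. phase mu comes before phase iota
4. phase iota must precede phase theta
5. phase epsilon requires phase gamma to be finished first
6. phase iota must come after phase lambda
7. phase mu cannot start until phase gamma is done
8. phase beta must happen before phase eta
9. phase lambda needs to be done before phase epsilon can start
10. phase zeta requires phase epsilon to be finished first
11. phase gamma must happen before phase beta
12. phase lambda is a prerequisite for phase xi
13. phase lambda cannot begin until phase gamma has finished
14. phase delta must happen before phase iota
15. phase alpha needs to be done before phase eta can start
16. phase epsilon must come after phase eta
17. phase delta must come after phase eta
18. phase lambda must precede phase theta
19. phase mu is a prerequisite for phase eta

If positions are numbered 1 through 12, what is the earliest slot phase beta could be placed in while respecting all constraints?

The only phase forced before phase beta (directly or transitively) is phase gamma.
So at minimum 1 phase comes before phase beta, putting phase beta no earlier than position 2. That position is achievable by scheduling exactly that predecessor first.

2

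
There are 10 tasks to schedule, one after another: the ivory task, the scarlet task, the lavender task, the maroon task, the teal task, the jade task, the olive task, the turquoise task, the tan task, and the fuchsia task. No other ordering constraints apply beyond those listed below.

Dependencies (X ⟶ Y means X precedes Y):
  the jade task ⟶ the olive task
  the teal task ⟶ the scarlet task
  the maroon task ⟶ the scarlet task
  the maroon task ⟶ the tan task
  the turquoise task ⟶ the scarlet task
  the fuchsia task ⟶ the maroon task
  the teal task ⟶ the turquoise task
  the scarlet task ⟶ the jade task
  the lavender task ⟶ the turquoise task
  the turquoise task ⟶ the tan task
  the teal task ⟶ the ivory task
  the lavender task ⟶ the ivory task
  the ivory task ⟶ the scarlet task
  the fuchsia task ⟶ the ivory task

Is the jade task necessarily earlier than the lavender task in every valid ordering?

No

The constraints actually force the lavender task before the jade task (via the lavender task → the ivory task → the scarlet task → the jade task), not the other way around.
So the jade task never precedes the lavender task.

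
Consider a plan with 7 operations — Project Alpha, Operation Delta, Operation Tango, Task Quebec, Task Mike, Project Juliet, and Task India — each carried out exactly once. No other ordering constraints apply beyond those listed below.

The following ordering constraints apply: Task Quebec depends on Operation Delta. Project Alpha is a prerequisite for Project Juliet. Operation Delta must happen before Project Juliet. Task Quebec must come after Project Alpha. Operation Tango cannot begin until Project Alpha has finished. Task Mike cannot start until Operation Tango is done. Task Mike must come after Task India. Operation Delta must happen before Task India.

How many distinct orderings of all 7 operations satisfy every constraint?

2 operations have no prerequisites (Project Alpha, Operation Delta), so any of them could come first.
Enumerating by repeatedly choosing an available operation (one whose prerequisites are all placed) gives 104 distinct complete orderings.

104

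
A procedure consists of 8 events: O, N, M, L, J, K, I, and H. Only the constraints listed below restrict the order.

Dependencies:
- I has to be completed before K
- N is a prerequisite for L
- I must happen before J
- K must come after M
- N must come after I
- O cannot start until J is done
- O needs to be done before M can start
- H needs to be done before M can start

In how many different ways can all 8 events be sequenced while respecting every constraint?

78

The events with no prerequisites are I, H; any of them can be placed first.
Counting all ways to extend the partial order to a total order gives 78.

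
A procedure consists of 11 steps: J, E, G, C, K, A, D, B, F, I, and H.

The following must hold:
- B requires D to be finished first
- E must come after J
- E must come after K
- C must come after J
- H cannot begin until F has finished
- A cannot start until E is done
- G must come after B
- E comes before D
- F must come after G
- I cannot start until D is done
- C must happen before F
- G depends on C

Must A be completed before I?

A and I are not related by any chain of constraints.
There exist valid orderings with I before A, so A is not required to come first.

No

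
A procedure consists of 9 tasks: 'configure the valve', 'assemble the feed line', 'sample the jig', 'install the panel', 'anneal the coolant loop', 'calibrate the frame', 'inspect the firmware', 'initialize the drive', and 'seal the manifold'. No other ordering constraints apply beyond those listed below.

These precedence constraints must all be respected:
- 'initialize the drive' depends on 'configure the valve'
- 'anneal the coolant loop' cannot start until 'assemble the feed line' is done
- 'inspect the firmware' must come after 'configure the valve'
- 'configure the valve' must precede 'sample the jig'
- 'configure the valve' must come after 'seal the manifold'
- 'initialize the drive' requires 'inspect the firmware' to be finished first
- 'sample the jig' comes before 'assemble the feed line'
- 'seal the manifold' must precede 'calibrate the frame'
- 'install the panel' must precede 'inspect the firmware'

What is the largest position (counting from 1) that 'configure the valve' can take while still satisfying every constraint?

Every task that must follow 'configure the valve' has to come after it. Tracing all chains starting from 'configure the valve', those tasks are: 'assemble the feed line', 'sample the jig', 'anneal the coolant loop', 'inspect the firmware', 'initialize the drive' — 5 in total.
So at least 5 tasks follow 'configure the valve', putting 'configure the valve' no later than position 4. That position is achievable by scheduling everything else first.

4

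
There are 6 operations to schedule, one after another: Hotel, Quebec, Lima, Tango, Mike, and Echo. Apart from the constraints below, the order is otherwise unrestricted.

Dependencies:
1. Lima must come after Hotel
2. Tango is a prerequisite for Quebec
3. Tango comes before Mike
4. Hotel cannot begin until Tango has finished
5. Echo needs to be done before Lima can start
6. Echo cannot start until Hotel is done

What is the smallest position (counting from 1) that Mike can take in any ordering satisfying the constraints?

Working backwards through the constraints from Mike, its only required predecessor is Tango.
So at minimum 1 operation comes before Mike, putting Mike no earlier than position 2. That position is achievable by scheduling exactly that predecessor first.

2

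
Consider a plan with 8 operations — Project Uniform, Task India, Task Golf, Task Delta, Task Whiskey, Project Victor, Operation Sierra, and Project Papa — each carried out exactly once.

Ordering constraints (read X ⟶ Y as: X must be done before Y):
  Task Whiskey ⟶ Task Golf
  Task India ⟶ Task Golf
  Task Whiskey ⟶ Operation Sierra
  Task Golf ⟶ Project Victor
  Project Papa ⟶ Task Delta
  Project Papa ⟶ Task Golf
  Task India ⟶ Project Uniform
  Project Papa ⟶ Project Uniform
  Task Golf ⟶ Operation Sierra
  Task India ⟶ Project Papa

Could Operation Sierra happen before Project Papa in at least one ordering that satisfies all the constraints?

Following Project Papa → Task Golf → Operation Sierra, Project Papa must precede Operation Sierra in every valid ordering.
So no valid ordering can have Operation Sierra before Project Papa.

No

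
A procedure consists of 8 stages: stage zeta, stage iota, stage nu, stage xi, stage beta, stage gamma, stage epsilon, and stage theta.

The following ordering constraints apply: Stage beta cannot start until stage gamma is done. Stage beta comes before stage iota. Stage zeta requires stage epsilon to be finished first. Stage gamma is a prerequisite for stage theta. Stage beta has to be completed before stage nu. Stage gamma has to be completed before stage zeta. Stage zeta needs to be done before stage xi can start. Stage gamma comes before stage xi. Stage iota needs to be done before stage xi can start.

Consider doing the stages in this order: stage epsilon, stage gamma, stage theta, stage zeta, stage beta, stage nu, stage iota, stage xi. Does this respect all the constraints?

Yes

Checking each listed constraint against this order: for instance, stage gamma is in position 2 and stage xi in position 8, so that constraint holds — and the remaining constraints check out the same way.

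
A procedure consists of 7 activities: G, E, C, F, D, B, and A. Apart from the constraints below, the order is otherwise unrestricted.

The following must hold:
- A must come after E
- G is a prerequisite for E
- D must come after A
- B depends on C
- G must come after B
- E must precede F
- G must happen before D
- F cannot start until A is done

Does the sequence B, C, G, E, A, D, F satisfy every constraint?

Here C comes after B.
But one of the constraints requires C before B, so this ordering violates it.

No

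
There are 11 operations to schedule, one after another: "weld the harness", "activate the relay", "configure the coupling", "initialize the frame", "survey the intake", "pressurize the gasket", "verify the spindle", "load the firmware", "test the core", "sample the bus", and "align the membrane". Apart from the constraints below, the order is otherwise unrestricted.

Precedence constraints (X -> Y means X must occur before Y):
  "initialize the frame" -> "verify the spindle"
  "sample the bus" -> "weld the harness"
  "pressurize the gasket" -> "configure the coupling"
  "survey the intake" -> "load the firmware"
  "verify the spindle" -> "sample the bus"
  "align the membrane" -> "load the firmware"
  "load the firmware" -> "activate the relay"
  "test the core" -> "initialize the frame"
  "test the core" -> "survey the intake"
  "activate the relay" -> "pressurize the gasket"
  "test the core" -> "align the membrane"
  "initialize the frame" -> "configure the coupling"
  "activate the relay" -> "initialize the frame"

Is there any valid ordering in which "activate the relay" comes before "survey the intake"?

No

Following "survey the intake" → "load the firmware" → "activate the relay", "survey the intake" must precede "activate the relay" in every valid ordering.
So no valid ordering can have "activate the relay" before "survey the intake".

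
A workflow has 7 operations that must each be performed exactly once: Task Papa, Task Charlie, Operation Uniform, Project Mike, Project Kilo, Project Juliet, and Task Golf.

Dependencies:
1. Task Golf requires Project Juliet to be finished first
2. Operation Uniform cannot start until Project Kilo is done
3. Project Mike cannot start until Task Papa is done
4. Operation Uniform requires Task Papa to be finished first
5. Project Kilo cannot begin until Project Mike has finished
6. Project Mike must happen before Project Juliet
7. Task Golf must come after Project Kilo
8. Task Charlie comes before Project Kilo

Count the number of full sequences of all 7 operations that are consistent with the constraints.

2 operations have no prerequisites (Task Papa, Task Charlie), so any of them could come first.
Systematically extending each partial ordering one operation at a time and counting, there are 17 complete orderings.

17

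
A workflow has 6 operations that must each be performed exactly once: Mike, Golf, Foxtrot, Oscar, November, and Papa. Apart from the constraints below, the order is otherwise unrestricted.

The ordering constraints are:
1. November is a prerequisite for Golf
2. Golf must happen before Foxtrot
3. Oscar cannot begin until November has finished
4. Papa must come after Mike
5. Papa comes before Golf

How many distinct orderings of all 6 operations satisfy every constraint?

2 operations have no prerequisites (Mike, November), so any of them could come first.
Counting all ways to extend the partial order to a total order gives 12.

12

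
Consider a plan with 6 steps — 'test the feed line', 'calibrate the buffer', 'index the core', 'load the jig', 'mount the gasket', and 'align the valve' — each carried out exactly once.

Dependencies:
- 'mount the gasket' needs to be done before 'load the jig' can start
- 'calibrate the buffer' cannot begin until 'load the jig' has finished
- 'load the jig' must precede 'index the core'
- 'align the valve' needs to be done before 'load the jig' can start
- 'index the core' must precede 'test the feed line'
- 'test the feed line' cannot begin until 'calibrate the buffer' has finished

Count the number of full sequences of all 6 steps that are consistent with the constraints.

4

2 steps have no prerequisites ('mount the gasket', 'align the valve'), so any of them could come first.
Systematically extending each partial ordering one step at a time and counting, there are 4 complete orderings.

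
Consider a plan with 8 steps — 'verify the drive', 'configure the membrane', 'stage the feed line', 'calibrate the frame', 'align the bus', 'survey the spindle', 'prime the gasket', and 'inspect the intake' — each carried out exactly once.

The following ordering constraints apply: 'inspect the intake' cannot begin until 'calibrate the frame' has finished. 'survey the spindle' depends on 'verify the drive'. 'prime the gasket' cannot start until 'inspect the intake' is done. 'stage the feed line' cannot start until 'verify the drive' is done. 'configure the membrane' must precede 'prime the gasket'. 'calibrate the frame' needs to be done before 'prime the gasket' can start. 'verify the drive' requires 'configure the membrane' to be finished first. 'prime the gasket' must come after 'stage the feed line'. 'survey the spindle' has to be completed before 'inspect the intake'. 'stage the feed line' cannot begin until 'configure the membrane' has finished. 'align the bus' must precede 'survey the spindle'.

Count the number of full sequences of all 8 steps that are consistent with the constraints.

3 steps have no prerequisites ('configure the membrane', 'calibrate the frame', 'align the bus'), so any of them could come first.
Counting all ways to extend the partial order to a total order gives 57.

57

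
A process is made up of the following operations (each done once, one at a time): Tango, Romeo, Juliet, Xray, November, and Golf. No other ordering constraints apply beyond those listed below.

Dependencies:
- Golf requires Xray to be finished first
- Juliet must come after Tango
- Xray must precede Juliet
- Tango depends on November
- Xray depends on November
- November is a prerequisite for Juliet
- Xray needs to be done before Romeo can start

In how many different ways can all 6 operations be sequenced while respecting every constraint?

18

Only November has no prerequisites, so it must go first.
Counting all ways to extend the partial order to a total order gives 18.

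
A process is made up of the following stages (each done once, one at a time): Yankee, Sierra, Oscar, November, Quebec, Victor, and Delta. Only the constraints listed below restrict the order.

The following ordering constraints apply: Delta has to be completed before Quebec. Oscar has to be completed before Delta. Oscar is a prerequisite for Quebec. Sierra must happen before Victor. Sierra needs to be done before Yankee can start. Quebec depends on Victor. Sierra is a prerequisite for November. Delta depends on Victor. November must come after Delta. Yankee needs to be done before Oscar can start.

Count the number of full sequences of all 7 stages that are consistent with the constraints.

6

Sierra is the only stage with nothing required before it, so every ordering starts there.
Systematically extending each partial ordering one stage at a time and counting, there are 6 complete orderings.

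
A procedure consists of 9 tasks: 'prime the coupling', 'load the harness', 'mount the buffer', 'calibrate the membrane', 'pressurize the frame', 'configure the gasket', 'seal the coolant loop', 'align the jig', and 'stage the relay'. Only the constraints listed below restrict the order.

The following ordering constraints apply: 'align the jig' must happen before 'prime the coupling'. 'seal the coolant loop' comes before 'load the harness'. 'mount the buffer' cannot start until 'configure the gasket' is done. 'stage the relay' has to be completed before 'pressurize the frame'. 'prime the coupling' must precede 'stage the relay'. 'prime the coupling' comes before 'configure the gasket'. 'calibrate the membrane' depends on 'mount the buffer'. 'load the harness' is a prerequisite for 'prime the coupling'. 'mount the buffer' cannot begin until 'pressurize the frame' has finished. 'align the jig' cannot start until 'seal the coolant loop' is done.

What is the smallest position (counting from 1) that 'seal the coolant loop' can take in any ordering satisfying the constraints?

No constraint forces any other task before 'seal the coolant loop', so it can be placed first.

1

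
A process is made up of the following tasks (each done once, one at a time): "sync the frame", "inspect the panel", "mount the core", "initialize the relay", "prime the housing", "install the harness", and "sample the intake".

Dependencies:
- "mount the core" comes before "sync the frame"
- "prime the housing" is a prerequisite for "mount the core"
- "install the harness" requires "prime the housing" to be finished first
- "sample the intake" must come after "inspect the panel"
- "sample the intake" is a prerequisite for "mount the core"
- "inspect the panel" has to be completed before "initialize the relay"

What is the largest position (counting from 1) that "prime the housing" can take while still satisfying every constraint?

The tasks that are forced after "prime the housing", directly or by a chain of constraints, are "sync the frame", "mount the core", "install the harness". That's 3 tasks.
With 3 mandatory successors out of 7 tasks total, the latest slot for "prime the housing" is 7−3 = 4, and it's reachable by doing all non-successors before "prime the housing".

4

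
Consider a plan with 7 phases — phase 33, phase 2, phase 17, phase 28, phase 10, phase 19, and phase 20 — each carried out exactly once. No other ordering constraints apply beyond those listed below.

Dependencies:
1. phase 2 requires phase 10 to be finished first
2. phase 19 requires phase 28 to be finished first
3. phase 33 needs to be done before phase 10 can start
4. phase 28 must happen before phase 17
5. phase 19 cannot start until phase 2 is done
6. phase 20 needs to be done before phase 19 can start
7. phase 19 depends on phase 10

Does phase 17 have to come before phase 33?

Phase 17 and phase 33 are not related by any chain of constraints.
There exist valid orderings with phase 33 before phase 17, so phase 17 is not required to come first.

No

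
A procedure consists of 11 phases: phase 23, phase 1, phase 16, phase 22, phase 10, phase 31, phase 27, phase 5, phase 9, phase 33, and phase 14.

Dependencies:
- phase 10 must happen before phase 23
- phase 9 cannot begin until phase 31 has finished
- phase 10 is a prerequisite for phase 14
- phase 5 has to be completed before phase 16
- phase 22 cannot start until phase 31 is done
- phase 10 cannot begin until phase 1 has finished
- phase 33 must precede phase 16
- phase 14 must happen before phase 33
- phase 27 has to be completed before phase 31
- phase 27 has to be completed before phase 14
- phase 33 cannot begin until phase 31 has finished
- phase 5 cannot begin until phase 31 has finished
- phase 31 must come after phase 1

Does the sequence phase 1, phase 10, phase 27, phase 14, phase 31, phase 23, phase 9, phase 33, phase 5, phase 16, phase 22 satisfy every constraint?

Yes

Every stated constraint is respected: phase 31 sits at position 5, ahead of phase 22 at position 11, and each of the other listed pairs likewise has the predecessor earlier in the sequence.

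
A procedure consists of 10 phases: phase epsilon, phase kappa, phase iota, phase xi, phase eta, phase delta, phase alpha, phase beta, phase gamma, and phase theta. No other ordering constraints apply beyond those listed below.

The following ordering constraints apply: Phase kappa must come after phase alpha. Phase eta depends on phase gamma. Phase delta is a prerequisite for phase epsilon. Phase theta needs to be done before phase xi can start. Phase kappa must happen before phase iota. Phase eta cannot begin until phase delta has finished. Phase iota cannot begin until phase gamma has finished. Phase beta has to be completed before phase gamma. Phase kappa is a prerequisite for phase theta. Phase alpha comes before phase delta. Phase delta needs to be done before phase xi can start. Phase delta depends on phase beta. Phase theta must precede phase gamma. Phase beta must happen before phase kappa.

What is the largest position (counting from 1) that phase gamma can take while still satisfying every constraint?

8

The phases that are forced after phase gamma, directly or by a chain of constraints, are phase iota, phase eta. That's 2 phases.
So at least 2 phases follow phase gamma, putting phase gamma no later than position 8. That position is achievable by scheduling everything else first.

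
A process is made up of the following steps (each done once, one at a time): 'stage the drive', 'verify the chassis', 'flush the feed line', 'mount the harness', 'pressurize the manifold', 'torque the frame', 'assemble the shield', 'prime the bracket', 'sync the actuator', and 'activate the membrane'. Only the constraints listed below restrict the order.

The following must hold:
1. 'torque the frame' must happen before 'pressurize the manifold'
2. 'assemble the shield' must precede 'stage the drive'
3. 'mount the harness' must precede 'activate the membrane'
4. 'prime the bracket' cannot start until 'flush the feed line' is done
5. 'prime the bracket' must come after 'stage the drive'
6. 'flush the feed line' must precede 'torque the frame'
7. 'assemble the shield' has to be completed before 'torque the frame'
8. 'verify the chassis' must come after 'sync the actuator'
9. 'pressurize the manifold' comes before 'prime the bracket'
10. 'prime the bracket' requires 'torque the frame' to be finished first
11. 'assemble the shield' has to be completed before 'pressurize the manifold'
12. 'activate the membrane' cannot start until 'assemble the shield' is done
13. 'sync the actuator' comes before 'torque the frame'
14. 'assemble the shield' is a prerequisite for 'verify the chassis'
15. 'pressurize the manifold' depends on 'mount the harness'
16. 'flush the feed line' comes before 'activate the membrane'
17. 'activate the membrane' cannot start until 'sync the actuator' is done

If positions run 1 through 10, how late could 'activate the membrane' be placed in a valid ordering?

Nothing depends on 'activate the membrane', so it can be the final step, position 10.

10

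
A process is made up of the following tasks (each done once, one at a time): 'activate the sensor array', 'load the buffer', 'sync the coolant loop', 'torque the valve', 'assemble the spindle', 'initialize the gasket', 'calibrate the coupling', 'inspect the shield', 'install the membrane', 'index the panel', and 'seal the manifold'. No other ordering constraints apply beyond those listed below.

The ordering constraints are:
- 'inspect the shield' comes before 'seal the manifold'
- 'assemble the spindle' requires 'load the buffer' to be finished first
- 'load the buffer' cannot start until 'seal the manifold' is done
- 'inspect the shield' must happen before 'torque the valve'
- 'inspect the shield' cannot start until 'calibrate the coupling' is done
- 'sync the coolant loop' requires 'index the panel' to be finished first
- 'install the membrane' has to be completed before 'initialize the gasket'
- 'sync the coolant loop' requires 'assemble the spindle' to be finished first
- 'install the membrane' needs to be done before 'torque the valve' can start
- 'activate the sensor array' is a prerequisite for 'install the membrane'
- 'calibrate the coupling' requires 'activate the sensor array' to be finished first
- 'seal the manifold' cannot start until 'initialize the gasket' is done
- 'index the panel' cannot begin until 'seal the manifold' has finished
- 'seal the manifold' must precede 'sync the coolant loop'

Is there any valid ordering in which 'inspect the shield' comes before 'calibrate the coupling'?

The constraints give a chain 'calibrate the coupling' → 'inspect the shield', which forces 'calibrate the coupling' before 'inspect the shield'.
So no valid ordering can have 'inspect the shield' before 'calibrate the coupling'.

No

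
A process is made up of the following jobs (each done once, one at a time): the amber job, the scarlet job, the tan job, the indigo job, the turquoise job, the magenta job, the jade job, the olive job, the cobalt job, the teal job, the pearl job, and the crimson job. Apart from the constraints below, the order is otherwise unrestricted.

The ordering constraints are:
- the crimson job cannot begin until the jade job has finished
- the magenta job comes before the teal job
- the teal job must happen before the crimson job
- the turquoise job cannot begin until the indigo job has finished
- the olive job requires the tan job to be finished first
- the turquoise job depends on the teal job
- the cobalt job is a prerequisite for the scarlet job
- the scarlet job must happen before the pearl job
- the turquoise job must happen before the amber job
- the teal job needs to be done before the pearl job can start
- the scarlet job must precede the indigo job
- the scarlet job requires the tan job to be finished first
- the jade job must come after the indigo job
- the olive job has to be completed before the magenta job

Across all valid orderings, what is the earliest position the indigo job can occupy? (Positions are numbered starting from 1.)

Every job that must precede the indigo job has to come before it. Tracing all chains that end at the indigo job, those jobs are: the scarlet job, the tan job, the cobalt job — 3 in total.
With 3 mandatory predecessors, the earliest the indigo job can sit is position 3+1 = 4, and placing just those 3 first achieves it.

4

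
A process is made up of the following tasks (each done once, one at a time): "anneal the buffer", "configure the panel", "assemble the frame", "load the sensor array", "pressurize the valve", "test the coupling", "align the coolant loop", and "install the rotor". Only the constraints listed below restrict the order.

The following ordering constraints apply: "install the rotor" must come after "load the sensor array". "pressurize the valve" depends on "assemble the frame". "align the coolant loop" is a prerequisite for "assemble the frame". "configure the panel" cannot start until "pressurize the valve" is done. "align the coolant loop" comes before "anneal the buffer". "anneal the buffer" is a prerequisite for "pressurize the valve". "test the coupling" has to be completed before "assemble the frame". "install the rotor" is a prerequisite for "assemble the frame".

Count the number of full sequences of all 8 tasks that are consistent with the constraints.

3 tasks have no prerequisites ("load the sensor array", "test the coupling", "align the coolant loop"), so any of them could come first.
Enumerating by repeatedly choosing an available task (one whose prerequisites are all placed) gives 42 distinct complete orderings.

42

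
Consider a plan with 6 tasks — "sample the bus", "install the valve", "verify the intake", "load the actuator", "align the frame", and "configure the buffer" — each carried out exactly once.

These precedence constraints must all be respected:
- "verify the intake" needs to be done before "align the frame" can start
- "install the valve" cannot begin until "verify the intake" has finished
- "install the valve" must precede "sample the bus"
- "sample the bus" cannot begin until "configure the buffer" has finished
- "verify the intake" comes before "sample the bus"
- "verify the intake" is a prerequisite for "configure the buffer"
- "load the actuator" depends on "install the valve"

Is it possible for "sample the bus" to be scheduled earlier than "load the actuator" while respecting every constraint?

No chain of constraints runs from "load the actuator" to "sample the bus", so "load the actuator" is not required to come first.
That means at least one valid schedule has "sample the bus" before "load the actuator".

Yes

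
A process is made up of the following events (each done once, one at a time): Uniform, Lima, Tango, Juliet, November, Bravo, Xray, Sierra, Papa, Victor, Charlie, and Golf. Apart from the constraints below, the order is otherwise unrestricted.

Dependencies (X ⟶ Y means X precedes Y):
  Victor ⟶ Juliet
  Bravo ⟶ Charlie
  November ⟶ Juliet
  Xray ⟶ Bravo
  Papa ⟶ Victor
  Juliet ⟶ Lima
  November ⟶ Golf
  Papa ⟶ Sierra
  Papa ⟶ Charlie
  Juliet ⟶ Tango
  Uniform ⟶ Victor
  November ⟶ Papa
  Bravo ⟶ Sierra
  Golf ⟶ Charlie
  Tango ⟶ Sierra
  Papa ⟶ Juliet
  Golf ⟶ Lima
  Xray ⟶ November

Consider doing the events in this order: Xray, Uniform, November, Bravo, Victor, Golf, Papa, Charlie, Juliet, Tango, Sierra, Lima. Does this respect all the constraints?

The sequence places Victor ahead of Papa.
That contradicts the constraint that Papa must precede Victor.

No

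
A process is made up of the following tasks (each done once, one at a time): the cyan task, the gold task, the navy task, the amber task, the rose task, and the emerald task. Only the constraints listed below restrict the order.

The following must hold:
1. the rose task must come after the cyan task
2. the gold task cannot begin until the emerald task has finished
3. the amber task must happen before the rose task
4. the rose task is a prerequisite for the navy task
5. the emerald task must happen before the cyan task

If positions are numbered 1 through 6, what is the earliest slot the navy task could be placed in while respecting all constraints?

5

Working backwards through the constraints from the navy task, its full set of required predecessors is the cyan task, the amber task, the rose task, the emerald task — 4 of them.
With 4 mandatory predecessors, the earliest the navy task can sit is position 4+1 = 5, and placing just those 4 first achieves it.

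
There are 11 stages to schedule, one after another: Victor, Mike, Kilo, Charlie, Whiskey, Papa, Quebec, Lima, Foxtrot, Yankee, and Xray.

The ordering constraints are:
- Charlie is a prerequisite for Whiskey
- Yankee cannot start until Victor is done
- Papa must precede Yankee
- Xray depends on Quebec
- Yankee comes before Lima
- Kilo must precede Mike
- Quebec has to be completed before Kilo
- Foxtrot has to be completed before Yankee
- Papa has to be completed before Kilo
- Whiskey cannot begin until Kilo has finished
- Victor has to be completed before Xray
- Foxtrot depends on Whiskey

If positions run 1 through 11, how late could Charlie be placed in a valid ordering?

7

The stages that are forced after Charlie, directly or by a chain of constraints, are Whiskey, Lima, Foxtrot, Yankee. That's 4 stages.
So at least 4 stages follow Charlie, putting Charlie no later than position 7. That position is achievable by scheduling everything else first.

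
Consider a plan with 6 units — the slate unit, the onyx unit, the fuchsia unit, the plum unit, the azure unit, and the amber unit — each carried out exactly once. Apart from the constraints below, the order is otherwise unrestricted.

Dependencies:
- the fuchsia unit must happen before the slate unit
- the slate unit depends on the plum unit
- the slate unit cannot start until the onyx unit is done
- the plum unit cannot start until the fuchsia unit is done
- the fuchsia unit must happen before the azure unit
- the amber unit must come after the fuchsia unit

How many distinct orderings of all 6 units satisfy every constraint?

52

The units with no prerequisites are the onyx unit, the fuchsia unit; any of them can be placed first.
Enumerating by repeatedly choosing an available unit (one whose prerequisites are all placed) gives 52 distinct complete orderings.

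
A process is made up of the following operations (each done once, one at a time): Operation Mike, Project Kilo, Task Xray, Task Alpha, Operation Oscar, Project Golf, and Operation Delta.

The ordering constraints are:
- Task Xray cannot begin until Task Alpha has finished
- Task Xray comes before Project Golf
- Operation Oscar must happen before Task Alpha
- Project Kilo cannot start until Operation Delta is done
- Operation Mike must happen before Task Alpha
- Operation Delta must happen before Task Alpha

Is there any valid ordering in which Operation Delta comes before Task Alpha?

Yes

The constraints force Operation Delta before Task Alpha, so yes — every valid ordering has Operation Delta earlier.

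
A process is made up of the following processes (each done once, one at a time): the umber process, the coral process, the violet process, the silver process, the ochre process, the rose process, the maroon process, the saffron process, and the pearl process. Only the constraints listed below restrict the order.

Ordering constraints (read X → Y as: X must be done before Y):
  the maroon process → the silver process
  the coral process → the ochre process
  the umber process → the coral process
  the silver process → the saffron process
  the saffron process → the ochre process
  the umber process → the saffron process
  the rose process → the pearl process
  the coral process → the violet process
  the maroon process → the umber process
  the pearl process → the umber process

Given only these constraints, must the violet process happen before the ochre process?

Nothing in the constraints links the violet process and the ochre process; they are unordered relative to each other.
So the violet process can come before the ochre process or after — it is not forced.

No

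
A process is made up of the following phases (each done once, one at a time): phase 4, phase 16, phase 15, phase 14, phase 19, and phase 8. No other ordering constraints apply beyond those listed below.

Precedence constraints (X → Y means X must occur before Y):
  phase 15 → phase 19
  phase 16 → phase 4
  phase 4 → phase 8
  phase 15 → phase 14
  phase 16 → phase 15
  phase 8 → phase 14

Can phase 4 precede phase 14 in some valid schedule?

Yes

Every valid ordering already has phase 4 before phase 14 (the constraints require it), so in particular at least one does.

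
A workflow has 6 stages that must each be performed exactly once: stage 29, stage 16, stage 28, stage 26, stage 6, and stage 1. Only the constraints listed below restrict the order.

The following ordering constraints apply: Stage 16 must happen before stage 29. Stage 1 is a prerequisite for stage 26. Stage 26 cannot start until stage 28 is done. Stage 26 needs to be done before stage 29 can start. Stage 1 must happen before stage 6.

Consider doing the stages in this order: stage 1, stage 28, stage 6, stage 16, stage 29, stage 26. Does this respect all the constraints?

The sequence places stage 29 ahead of stage 26.
That contradicts the constraint that stage 26 must precede stage 29.

No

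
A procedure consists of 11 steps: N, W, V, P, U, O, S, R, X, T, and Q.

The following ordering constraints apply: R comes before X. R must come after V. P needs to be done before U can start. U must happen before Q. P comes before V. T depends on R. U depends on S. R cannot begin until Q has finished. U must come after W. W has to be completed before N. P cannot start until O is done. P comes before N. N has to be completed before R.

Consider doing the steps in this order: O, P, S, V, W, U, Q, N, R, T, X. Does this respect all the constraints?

Yes

Going through the constraints one by one, each required predecessor appears earlier in the sequence than its dependent — e.g. P (position 2) is before N (position 8), as required.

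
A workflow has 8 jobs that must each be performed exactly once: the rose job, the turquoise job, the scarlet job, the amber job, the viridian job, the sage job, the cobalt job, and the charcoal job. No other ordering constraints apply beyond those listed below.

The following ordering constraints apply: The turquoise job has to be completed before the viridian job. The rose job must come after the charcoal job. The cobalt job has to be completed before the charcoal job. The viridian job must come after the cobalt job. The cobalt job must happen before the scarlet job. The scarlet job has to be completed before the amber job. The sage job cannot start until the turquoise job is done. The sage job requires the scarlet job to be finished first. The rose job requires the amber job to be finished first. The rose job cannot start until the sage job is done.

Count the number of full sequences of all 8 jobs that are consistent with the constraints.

2 jobs have no prerequisites (the turquoise job, the cobalt job), so any of them could come first.
Enumerating by repeatedly choosing an available job (one whose prerequisites are all placed) gives 169 distinct complete orderings.

169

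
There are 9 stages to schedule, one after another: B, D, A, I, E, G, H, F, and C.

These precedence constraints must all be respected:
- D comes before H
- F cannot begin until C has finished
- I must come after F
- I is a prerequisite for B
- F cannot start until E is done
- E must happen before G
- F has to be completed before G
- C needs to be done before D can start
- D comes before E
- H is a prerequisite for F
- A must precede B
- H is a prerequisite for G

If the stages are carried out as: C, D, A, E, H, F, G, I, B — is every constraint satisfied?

Checking each listed constraint against this order: for instance, A is in position 3 and B in position 9, so that constraint holds — and the remaining constraints check out the same way.

Yes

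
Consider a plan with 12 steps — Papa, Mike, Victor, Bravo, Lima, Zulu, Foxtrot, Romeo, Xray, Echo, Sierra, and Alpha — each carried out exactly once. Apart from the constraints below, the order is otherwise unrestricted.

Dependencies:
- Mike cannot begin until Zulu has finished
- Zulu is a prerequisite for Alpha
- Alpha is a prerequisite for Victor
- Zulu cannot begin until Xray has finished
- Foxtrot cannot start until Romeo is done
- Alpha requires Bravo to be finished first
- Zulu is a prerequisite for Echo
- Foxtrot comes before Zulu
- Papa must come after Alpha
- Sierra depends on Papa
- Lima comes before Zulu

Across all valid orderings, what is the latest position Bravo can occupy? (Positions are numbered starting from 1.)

8

Every step that must follow Bravo has to come after it. Tracing all chains starting from Bravo, those steps are: Papa, Victor, Sierra, Alpha — 4 in total.
With 4 mandatory successors out of 12 steps total, the latest slot for Bravo is 12−4 = 8, and it's reachable by doing all non-successors before Bravo.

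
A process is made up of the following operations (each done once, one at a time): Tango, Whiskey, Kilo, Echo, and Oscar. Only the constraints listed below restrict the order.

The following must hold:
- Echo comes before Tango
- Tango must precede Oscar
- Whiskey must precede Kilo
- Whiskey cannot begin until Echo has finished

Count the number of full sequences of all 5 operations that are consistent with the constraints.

6

Only Echo has no prerequisites, so it must go first.
Systematically extending each partial ordering one operation at a time and counting, there are 6 complete orderings.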